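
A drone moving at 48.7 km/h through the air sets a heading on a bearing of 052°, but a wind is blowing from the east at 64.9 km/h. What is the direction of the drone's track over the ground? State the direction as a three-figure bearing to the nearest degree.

Taking east as x and north as y: velocity relative to the air = (38.376, 29.983) km/h; the air relative to ground = (-64.900, 0.000) km/h.
Velocity relative to ground = (38.376, 29.983) + (-64.900, 0.000) = (-26.524, 29.983) km/h.
Bearing = atan2(-26.52, 29.98) = 318.50° clockwise from north.

319°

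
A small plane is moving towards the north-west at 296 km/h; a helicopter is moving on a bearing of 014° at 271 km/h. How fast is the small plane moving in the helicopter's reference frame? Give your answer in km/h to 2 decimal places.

280.05 km/h

Taking east as x and north as y: small plane velocity = (-209.304, 209.304) km/h; helicopter velocity = (65.561, 262.950) km/h.
Velocity of small plane relative to helicopter = (-209.304, 209.304) − (65.561, 262.950) = (-274.864, -53.647) km/h.
Magnitude = |(-274.864, -53.647)| = 280.051 km/h.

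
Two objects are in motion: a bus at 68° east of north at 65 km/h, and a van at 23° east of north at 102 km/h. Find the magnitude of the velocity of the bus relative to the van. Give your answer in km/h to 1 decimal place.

72.5 km/h

Taking east as x and north as y: bus velocity = (60.267, 24.349) km/h; van velocity = (39.855, 93.891) km/h.
Velocity of bus relative to van = (60.267, 24.349) − (39.855, 93.891) = (20.412, -69.542) km/h.
Magnitude = |(20.412, -69.542)| = 72.476 km/h.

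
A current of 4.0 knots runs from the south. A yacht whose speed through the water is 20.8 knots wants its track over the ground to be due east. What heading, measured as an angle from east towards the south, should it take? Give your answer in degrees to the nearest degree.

11°

The current pushes perpendicular to the desired track; the heading must have a component into the current equal to 4.0 knots: 20.8 sin θ = 4.0.
sin θ = 0.1923, so θ = 11.087°.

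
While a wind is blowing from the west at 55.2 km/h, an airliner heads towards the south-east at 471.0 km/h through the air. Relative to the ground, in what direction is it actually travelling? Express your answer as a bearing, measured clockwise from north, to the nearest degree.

Taking east as x and north as y: velocity relative to the air = (333.047, -333.047) km/h; the air relative to ground = (55.200, 0.000) km/h.
Velocity relative to ground = (333.047, -333.047) + (55.200, 0.000) = (388.247, -333.047) km/h.
Bearing = atan2(388.25, -333.05) = 130.62° clockwise from north.

131°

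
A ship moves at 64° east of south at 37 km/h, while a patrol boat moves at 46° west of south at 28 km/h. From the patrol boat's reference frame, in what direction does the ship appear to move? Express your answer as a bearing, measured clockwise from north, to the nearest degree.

Taking east as x and north as y: ship velocity = (33.255, -16.220) km/h; patrol boat velocity = (-20.142, -19.450) km/h.
Velocity of ship relative to patrol boat = (33.255, -16.220) − (-20.142, -19.450) = (53.397, 3.231) km/h.
Bearing = atan2(53.40, 3.23) = 86.54° clockwise from north.

087°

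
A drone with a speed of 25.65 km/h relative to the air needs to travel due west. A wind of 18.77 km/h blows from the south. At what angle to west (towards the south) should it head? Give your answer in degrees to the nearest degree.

47°

The wind pushes perpendicular to the desired track; the heading must have a component into the wind equal to 18.77 km/h: 25.65 sin θ = 18.77.
sin θ = 0.7318, so θ = 47.035°.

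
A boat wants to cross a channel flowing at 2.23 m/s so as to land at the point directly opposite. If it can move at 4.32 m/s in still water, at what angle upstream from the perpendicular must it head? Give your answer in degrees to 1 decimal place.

31.1°

To cancel the current, the upstream component of the boat's velocity must equal the flow: 4.32 sin θ = 2.23.
sin θ = 2.23 / 4.32 = 0.5162.
θ = arcsin(0.5162) = 31.078°.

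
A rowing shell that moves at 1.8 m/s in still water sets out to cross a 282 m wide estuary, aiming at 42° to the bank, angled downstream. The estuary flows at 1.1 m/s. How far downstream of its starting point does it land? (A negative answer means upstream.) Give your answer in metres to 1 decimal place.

Perpendicular speed = 1.204 m/s; crossing time = 282 / 1.204 = 234.135 s.
Net downstream speed = 2.438 m/s.
Drift = 2.438 × 234.135 = 570.741 m (downstream).

570.7 m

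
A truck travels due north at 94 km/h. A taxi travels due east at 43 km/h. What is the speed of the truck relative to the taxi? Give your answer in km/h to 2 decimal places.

103.37 km/h

Taking east as x and north as y: truck velocity = (0.000, 94.000) km/h; taxi velocity = (43.000, 0.000) km/h.
Velocity of truck relative to taxi = (0.000, 94.000) − (43.000, 0.000) = (-43.000, 94.000) km/h.
Magnitude = |(-43.000, 94.000)| = 103.368 km/h.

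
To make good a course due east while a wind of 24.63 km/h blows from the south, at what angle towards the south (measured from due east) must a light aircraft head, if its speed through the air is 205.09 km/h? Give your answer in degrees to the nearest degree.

7°

The wind pushes perpendicular to the desired track; the heading must have a component into the wind equal to 24.63 km/h: 205.09 sin θ = 24.63.
sin θ = 0.1201, so θ = 6.898°.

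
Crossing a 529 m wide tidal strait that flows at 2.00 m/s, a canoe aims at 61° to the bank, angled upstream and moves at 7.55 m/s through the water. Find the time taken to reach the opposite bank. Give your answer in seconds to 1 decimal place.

The component of the canoe's velocity perpendicular to the bank is 7.55 × sin 61° = 6.603 m/s.
The current is parallel to the bank, so it does not affect the crossing time.
Time = 529 / 6.603 = 80.111 s.

80.1 s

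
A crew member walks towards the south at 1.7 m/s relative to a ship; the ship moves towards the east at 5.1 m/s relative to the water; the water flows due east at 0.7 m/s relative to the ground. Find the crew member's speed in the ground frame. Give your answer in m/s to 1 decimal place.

In east/north components (m/s): crew member relative to ship = (0.000, -1.700); ship relative to water = (5.100, 0.000); water relative to ground = (0.700, 0.000).
Sum = (5.800, -1.700) m/s.
Speed = |(5.800, -1.700)| = 6.044 m/s.

6.0 m/s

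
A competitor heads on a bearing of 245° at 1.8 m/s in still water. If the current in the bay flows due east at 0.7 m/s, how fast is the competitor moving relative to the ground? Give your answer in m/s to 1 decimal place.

Taking east as x and north as y: velocity relative to the water = (-1.631, -0.761) m/s; the water relative to ground = (0.700, 0.000) m/s.
Velocity relative to ground = (-1.631, -0.761) + (0.700, 0.000) = (-0.931, -0.761) m/s.
Speed = |(-0.931, -0.761)| = 1.203 m/s.

1.2 m/s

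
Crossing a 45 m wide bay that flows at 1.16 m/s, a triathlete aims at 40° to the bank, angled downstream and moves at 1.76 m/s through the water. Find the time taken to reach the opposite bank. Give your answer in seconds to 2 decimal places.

The component of the triathlete's velocity perpendicular to the bank is 1.76 × sin 40° = 1.131 m/s.
Only the cross-stream component determines the crossing time; the current contributes nothing perpendicular to the bank.
Time = 45 / 1.131 = 39.777 s.

39.78 s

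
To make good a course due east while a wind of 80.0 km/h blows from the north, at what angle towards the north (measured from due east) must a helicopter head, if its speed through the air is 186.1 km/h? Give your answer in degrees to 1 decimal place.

25.5°

The wind pushes perpendicular to the desired track; the heading must have a component into the wind equal to 80.0 km/h: 186.1 sin θ = 80.0.
sin θ = 0.4299, so θ = 25.460°.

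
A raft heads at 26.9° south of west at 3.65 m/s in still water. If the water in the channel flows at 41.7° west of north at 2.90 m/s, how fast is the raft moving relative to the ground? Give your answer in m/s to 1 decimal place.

Taking east as x and north as y: velocity relative to the water = (-3.255, -1.651) m/s; the water relative to ground = (-1.929, 2.165) m/s.
Velocity relative to ground = (-3.255, -1.651) + (-1.929, 2.165) = (-5.184, 0.514) m/s.
Speed = |(-5.184, 0.514)| = 5.210 m/s.

5.2 m/s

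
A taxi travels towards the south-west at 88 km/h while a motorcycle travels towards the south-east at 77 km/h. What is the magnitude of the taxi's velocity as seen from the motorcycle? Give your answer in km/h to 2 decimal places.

116.93 km/h

Taking east as x and north as y: taxi velocity = (-62.225, -62.225) km/h; motorcycle velocity = (54.447, -54.447) km/h.
Velocity of taxi relative to motorcycle = (-62.225, -62.225) − (54.447, -54.447) = (-116.673, -7.778) km/h.
Magnitude = |(-116.673, -7.778)| = 116.932 km/h.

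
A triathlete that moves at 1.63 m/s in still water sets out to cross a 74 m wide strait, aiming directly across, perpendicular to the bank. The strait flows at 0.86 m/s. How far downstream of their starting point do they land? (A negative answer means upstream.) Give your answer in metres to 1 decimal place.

Perpendicular speed = 1.630 m/s; crossing time = 74 / 1.630 = 45.399 s.
Net downstream speed = 0.860 m/s.
Drift = 0.860 × 45.399 = 39.043 m (downstream).

39.0 m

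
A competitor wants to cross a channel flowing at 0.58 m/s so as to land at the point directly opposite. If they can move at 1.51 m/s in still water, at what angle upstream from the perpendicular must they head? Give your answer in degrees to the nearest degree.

To cancel the current, the upstream component of the competitor's velocity must equal the flow: 1.51 sin θ = 0.58.
sin θ = 0.58 / 1.51 = 0.3841.
θ = arcsin(0.3841) = 22.588°.

23°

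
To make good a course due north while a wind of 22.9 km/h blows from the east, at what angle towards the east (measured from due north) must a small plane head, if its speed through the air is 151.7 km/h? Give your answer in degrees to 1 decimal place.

8.7°

The wind pushes perpendicular to the desired track; the heading must have a component into the wind equal to 22.9 km/h: 151.7 sin θ = 22.9.
sin θ = 0.1510, so θ = 8.682°.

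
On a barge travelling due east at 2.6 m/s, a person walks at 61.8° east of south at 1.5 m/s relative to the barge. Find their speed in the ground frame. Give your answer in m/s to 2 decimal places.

Taking east as x and north as y: barge velocity = (2.600, 0.000) m/s; person velocity relative to barge = (1.322, -0.709) m/s.
Velocity relative to ground = (2.600, 0.000) + (1.322, -0.709) = (3.922, -0.709) m/s.
Speed = |(3.922, -0.709)| = 3.985 m/s.

3.99 m/s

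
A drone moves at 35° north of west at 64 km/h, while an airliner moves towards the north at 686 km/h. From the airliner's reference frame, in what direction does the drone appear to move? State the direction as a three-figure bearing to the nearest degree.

185°

Taking east as x and north as y: drone velocity = (-52.426, 36.709) km/h; airliner velocity = (0.000, 686.000) km/h.
Velocity of drone relative to airliner = (-52.426, 36.709) − (0.000, 686.000) = (-52.426, -649.291) km/h.
Bearing = atan2(-52.43, -649.29) = 184.62° clockwise from north.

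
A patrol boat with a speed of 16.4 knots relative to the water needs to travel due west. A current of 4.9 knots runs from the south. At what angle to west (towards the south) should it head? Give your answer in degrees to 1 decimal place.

The current pushes perpendicular to the desired track; the heading must have a component into the current equal to 4.9 knots: 16.4 sin θ = 4.9.
sin θ = 0.2988, so θ = 17.384°.

17.4°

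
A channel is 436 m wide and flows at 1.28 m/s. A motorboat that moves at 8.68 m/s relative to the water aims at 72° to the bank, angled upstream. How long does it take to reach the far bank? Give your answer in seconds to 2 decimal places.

The component of the motorboat's velocity perpendicular to the bank is 8.68 × sin 72° = 8.255 m/s.
The current is parallel to the bank, so it does not affect the crossing time.
Time = 436 / 8.255 = 52.815 s.

52.82 s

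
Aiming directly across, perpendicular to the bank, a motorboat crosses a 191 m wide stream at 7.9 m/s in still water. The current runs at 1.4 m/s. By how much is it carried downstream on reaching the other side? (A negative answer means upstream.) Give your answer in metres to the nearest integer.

34 m

Perpendicular speed = 7.900 m/s; crossing time = 191 / 7.900 = 24.177 s.
Net downstream speed = 1.400 m/s.
Drift = 1.400 × 24.177 = 33.848 m (downstream).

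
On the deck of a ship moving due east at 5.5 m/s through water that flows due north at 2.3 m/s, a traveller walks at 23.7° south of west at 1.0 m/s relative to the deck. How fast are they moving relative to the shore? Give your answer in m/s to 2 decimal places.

In east/north components (m/s): traveller relative to ship = (-0.916, -0.402); ship relative to water = (5.500, 0.000); water relative to ground = (0.000, 2.300).
Sum = (4.584, 1.898) m/s.
Speed = |(4.584, 1.898)| = 4.962 m/s.

4.96 m/s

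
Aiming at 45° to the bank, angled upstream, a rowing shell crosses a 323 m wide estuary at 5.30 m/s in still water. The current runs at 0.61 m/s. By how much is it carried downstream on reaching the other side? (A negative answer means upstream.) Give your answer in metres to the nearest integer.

-270 m

Perpendicular speed = 3.748 m/s; crossing time = 323 / 3.748 = 86.187 s.
Net downstream speed = -3.138 m/s.
Drift = -3.138 × 86.187 = -270.426 m (upstream).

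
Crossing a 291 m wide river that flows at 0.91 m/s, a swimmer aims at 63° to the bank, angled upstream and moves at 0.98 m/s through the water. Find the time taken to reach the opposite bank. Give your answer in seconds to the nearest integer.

333 s

The component of the swimmer's velocity perpendicular to the bank is 0.98 × sin 63° = 0.873 m/s.
The current is parallel to the bank, so it does not affect the crossing time.
Time = 291 / 0.873 = 333.262 s.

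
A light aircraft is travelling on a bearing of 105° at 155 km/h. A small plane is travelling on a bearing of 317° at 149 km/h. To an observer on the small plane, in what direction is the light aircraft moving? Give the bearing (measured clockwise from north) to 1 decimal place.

Taking east as x and north as y: light aircraft velocity = (149.719, -40.117) km/h; small plane velocity = (-101.618, 108.972) km/h.
Velocity of light aircraft relative to small plane = (149.719, -40.117) − (-101.618, 108.972) = (251.336, -149.089) km/h.
Bearing = atan2(251.34, -149.09) = 120.68° clockwise from north.

120.7°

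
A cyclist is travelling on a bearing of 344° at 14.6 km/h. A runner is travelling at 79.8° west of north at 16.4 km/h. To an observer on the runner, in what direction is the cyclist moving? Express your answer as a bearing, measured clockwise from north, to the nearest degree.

Taking east as x and north as y: cyclist velocity = (-4.024, 14.034) km/h; runner velocity = (-16.141, 2.904) km/h.
Velocity of cyclist relative to runner = (-4.024, 14.034) − (-16.141, 2.904) = (12.117, 11.130) km/h.
Bearing = atan2(12.12, 11.13) = 47.43° clockwise from north.

047°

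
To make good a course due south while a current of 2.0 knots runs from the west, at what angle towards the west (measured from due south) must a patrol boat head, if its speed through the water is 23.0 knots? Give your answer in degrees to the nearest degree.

5°

The current pushes perpendicular to the desired track; the heading must have a component into the current equal to 2.0 knots: 23.0 sin θ = 2.0.
sin θ = 0.0870, so θ = 4.989°.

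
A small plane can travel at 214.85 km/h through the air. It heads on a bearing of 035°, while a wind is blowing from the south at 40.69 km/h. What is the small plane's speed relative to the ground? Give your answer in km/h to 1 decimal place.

Taking east as x and north as y: velocity relative to the air = (123.233, 175.995) km/h; the air relative to ground = (0.000, 40.690) km/h.
Velocity relative to ground = (123.233, 175.995) + (0.000, 40.690) = (123.233, 216.685) km/h.
Speed = |(123.233, 216.685)| = 249.276 km/h.

249.3 km/h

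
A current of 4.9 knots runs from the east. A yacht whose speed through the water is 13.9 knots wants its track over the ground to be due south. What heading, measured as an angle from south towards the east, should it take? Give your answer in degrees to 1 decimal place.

The current pushes perpendicular to the desired track; the heading must have a component into the current equal to 4.9 knots: 13.9 sin θ = 4.9.
sin θ = 0.3525, so θ = 20.641°.

20.6°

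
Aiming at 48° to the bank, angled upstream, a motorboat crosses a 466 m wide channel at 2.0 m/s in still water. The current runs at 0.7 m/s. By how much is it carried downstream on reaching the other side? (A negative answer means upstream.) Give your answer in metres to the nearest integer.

Perpendicular speed = 1.486 m/s; crossing time = 466 / 1.486 = 313.532 s.
Net downstream speed = -0.638 m/s.
Drift = -0.638 × 313.532 = -200.116 m (upstream).

-200 m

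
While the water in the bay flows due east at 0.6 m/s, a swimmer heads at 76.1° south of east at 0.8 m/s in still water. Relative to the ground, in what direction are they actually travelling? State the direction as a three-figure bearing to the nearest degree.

Taking east as x and north as y: velocity relative to the water = (0.192, -0.777) m/s; the water relative to ground = (0.600, 0.000) m/s.
Velocity relative to ground = (0.192, -0.777) + (0.600, 0.000) = (0.792, -0.777) m/s.
Bearing = atan2(0.79, -0.78) = 134.43° clockwise from north.

134°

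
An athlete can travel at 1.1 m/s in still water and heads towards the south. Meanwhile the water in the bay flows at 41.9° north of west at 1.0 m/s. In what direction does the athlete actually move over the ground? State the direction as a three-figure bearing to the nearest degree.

240°

Taking east as x and north as y: velocity relative to the water = (0.000, -1.100) m/s; the water relative to ground = (-0.744, 0.668) m/s.
Velocity relative to ground = (0.000, -1.100) + (-0.744, 0.668) = (-0.744, -0.432) m/s.
Bearing = atan2(-0.74, -0.43) = 239.86° clockwise from north.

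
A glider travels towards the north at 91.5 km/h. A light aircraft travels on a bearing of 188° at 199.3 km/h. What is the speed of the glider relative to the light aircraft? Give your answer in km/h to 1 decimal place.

Taking east as x and north as y: glider velocity = (0.000, 91.500) km/h; light aircraft velocity = (-27.737, -197.360) km/h.
Velocity of glider relative to light aircraft = (0.000, 91.500) − (-27.737, -197.360) = (27.737, 288.860) km/h.
Magnitude = |(27.737, 288.860)| = 290.189 km/h.

290.2 km/h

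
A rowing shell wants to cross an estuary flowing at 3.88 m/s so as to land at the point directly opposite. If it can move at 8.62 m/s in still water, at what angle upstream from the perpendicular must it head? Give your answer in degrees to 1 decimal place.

26.8°

To cancel the current, the upstream component of the rowing shell's velocity must equal the flow: 8.62 sin θ = 3.88.
sin θ = 3.88 / 8.62 = 0.4501.
θ = arcsin(0.4501) = 26.751°.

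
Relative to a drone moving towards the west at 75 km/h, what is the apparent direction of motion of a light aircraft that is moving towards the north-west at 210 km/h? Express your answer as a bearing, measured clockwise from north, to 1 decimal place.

Taking east as x and north as y: light aircraft velocity = (-148.492, 148.492) km/h; drone velocity = (-75.000, 0.000) km/h.
Velocity of light aircraft relative to drone = (-148.492, 148.492) − (-75.000, 0.000) = (-73.492, 148.492) km/h.
Bearing = atan2(-73.49, 148.49) = 333.67° clockwise from north.

333.7°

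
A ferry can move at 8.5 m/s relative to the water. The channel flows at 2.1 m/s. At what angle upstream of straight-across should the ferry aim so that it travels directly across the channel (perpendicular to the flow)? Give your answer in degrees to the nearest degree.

To cancel the current, the upstream component of the ferry's velocity must equal the flow: 8.5 sin θ = 2.1.
sin θ = 2.1 / 8.5 = 0.2471.
θ = arcsin(0.2471) = 14.304°.

14°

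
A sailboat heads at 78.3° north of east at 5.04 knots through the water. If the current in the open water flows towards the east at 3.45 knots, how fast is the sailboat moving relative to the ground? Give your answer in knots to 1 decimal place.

6.7 knots

Taking east as x and north as y: velocity relative to the water = (1.022, 4.935) knots; the water relative to ground = (3.450, 0.000) knots.
Velocity relative to ground = (1.022, 4.935) + (3.450, 0.000) = (4.472, 4.935) knots.
Speed = |(4.472, 4.935)| = 6.660 knots.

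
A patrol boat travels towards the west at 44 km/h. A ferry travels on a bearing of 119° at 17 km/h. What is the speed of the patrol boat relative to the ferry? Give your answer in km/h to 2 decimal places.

59.44 km/h

Taking east as x and north as y: patrol boat velocity = (-44.000, 0.000) km/h; ferry velocity = (14.869, -8.242) km/h.
Velocity of patrol boat relative to ferry = (-44.000, 0.000) − (14.869, -8.242) = (-58.869, 8.242) km/h.
Magnitude = |(-58.869, 8.242)| = 59.443 km/h.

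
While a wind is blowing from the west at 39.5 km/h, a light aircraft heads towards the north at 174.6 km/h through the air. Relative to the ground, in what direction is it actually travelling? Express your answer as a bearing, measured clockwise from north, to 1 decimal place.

Taking east as x and north as y: velocity relative to the air = (0.000, 174.600) km/h; the air relative to ground = (39.500, 0.000) km/h.
Velocity relative to ground = (0.000, 174.600) + (39.500, 0.000) = (39.500, 174.600) km/h.
Bearing = atan2(39.50, 174.60) = 12.75° clockwise from north.

012.7°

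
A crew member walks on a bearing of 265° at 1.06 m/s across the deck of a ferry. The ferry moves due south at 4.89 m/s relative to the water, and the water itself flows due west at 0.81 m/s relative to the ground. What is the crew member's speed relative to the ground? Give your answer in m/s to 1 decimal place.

5.3 m/s

In east/north components (m/s): crew member relative to ferry = (-1.056, -0.092); ferry relative to water = (0.000, -4.890); water relative to ground = (-0.810, 0.000).
Sum = (-1.866, -4.982) m/s.
Speed = |(-1.866, -4.982)| = 5.320 m/s.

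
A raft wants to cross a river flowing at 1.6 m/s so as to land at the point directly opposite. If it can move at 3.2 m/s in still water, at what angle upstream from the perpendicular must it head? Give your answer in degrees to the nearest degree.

To cancel the current, the upstream component of the raft's velocity must equal the flow: 3.2 sin θ = 1.6.
sin θ = 1.6 / 3.2 = 0.5000.
θ = arcsin(0.5000) = 30.000°.

30°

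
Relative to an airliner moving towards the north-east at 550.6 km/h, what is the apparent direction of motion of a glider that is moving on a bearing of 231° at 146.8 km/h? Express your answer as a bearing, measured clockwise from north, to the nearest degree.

226°

Taking east as x and north as y: glider velocity = (-114.085, -92.384) km/h; airliner velocity = (389.333, 389.333) km/h.
Velocity of glider relative to airliner = (-114.085, -92.384) − (389.333, 389.333) = (-503.418, -481.717) km/h.
Bearing = atan2(-503.42, -481.72) = 226.26° clockwise from north.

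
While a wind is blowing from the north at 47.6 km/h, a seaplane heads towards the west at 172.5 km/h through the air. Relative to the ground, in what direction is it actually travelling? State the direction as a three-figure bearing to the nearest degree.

Taking east as x and north as y: velocity relative to the air = (-172.500, 0.000) km/h; the air relative to ground = (0.000, -47.600) km/h.
Velocity relative to ground = (-172.500, 0.000) + (0.000, -47.600) = (-172.500, -47.600) km/h.
Bearing = atan2(-172.50, -47.60) = 254.57° clockwise from north.

255°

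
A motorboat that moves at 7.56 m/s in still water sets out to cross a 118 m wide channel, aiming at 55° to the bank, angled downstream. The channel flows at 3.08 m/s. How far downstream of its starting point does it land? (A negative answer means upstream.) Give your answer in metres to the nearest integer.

Perpendicular speed = 6.193 m/s; crossing time = 118 / 6.193 = 19.054 s.
Net downstream speed = 7.416 m/s.
Drift = 7.416 × 19.054 = 141.312 m (downstream).

141 m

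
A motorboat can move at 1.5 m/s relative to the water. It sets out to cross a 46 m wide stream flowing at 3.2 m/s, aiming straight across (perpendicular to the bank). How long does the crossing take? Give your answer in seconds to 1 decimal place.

The component of the motorboat's velocity perpendicular to the bank is 1.5 m/s.
The current is parallel to the bank, so it does not affect the crossing time.
Time = 46 / 1.500 = 30.667 s.

30.7 s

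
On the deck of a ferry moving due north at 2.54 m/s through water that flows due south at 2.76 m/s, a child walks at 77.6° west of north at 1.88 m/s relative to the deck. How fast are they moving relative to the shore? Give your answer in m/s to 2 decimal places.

1.85 m/s

In east/north components (m/s): child relative to ferry = (-1.836, 0.404); ferry relative to water = (0.000, 2.540); water relative to ground = (0.000, -2.760).
Sum = (-1.836, 0.184) m/s.
Speed = |(-1.836, 0.184)| = 1.845 m/s.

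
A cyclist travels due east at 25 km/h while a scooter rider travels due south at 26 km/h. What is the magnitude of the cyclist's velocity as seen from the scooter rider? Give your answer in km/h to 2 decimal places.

36.07 km/h

Taking east as x and north as y: cyclist velocity = (25.000, 0.000) km/h; scooter rider velocity = (0.000, -26.000) km/h.
Velocity of cyclist relative to scooter rider = (25.000, 0.000) − (0.000, -26.000) = (25.000, 26.000) km/h.
Magnitude = |(25.000, 26.000)| = 36.069 km/h.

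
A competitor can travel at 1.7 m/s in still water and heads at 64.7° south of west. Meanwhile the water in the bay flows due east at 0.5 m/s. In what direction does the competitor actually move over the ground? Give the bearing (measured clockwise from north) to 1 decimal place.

188.4°

Taking east as x and north as y: velocity relative to the water = (-0.727, -1.537) m/s; the water relative to ground = (0.500, 0.000) m/s.
Velocity relative to ground = (-0.727, -1.537) + (0.500, 0.000) = (-0.227, -1.537) m/s.
Bearing = atan2(-0.23, -1.54) = 188.38° clockwise from north.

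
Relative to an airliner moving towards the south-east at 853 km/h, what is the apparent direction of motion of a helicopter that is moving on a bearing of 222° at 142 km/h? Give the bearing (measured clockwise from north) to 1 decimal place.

Taking east as x and north as y: helicopter velocity = (-95.017, -105.527) km/h; airliner velocity = (603.162, -603.162) km/h.
Velocity of helicopter relative to airliner = (-95.017, -105.527) − (603.162, -603.162) = (-698.179, 497.636) km/h.
Bearing = atan2(-698.18, 497.64) = 305.48° clockwise from north.

305.5°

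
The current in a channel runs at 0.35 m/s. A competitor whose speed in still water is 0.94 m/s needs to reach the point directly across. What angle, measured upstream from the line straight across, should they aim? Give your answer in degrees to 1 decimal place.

To cancel the current, the upstream component of the competitor's velocity must equal the flow: 0.94 sin θ = 0.35.
sin θ = 0.35 / 0.94 = 0.3723.
θ = arcsin(0.3723) = 21.860°.

21.9°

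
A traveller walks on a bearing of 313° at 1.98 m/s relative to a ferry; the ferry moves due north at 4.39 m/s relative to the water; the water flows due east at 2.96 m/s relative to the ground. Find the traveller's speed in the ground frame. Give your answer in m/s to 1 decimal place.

In east/north components (m/s): traveller relative to ferry = (-1.448, 1.350); ferry relative to water = (0.000, 4.390); water relative to ground = (2.960, 0.000).
Sum = (1.512, 5.740) m/s.
Speed = |(1.512, 5.740)| = 5.936 m/s.

5.9 m/s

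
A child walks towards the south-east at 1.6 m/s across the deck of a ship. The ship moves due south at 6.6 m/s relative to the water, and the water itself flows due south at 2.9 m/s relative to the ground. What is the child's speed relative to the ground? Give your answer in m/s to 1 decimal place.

In east/north components (m/s): child relative to ship = (1.131, -1.131); ship relative to water = (0.000, -6.600); water relative to ground = (0.000, -2.900).
Sum = (1.131, -10.631) m/s.
Speed = |(1.131, -10.631)| = 10.691 m/s.

10.7 m/s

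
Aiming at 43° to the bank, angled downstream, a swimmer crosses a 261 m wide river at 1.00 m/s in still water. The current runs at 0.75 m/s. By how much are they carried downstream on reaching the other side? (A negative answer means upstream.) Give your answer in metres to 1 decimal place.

Perpendicular speed = 0.682 m/s; crossing time = 261 / 0.682 = 382.699 s.
Net downstream speed = 1.481 m/s.
Drift = 1.481 × 382.699 = 566.912 m (downstream).

566.9 m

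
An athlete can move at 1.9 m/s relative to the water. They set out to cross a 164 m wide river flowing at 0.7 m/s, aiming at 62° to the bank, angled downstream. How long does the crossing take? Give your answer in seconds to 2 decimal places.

The component of the athlete's velocity perpendicular to the bank is 1.9 × sin 62° = 1.678 m/s.
The current is parallel to the bank, so it does not affect the crossing time.
Time = 164 / 1.678 = 97.759 s.

97.76 s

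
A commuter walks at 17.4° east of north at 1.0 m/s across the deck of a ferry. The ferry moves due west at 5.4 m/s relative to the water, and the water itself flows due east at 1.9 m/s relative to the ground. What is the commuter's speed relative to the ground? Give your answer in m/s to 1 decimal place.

3.3 m/s

In east/north components (m/s): commuter relative to ferry = (0.299, 0.954); ferry relative to water = (-5.400, 0.000); water relative to ground = (1.900, 0.000).
Sum = (-3.201, 0.954) m/s.
Speed = |(-3.201, 0.954)| = 3.340 m/s.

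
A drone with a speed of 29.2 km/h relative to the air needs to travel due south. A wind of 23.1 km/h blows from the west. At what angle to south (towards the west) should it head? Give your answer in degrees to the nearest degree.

52°

The wind pushes perpendicular to the desired track; the heading must have a component into the wind equal to 23.1 km/h: 29.2 sin θ = 23.1.
sin θ = 0.7911, so θ = 52.288°.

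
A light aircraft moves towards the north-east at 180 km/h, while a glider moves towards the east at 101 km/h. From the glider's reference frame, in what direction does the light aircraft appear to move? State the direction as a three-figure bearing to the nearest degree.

012°

Taking east as x and north as y: light aircraft velocity = (127.279, 127.279) km/h; glider velocity = (101.000, 0.000) km/h.
Velocity of light aircraft relative to glider = (127.279, 127.279) − (101.000, 0.000) = (26.279, 127.279) km/h.
Bearing = atan2(26.28, 127.28) = 11.67° clockwise from north.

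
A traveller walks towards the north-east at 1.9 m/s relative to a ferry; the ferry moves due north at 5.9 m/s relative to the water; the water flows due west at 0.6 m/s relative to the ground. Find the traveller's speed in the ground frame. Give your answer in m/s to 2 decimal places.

In east/north components (m/s): traveller relative to ferry = (1.344, 1.344); ferry relative to water = (0.000, 5.900); water relative to ground = (-0.600, 0.000).
Sum = (0.744, 7.244) m/s.
Speed = |(0.744, 7.244)| = 7.282 m/s.

7.28 m/s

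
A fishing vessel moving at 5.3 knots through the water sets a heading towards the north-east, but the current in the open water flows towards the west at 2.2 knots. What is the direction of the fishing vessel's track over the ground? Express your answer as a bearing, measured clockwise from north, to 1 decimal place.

Taking east as x and north as y: velocity relative to the water = (3.748, 3.748) knots; the water relative to ground = (-2.200, 0.000) knots.
Velocity relative to ground = (3.748, 3.748) + (-2.200, 0.000) = (1.548, 3.748) knots.
Bearing = atan2(1.55, 3.75) = 22.44° clockwise from north.

022.4°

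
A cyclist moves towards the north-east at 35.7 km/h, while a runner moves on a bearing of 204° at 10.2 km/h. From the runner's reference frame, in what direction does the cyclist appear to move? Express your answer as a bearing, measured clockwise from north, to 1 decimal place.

Taking east as x and north as y: cyclist velocity = (25.244, 25.244) km/h; runner velocity = (-4.149, -9.318) km/h.
Velocity of cyclist relative to runner = (25.244, 25.244) − (-4.149, -9.318) = (29.392, 34.562) km/h.
Bearing = atan2(29.39, 34.56) = 40.38° clockwise from north.

040.4°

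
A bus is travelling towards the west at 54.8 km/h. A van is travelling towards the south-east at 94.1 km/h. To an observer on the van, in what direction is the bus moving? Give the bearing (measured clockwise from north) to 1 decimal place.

298.7°

Taking east as x and north as y: bus velocity = (-54.800, 0.000) km/h; van velocity = (66.539, -66.539) km/h.
Velocity of bus relative to van = (-54.800, 0.000) − (66.539, -66.539) = (-121.339, 66.539) km/h.
Bearing = atan2(-121.34, 66.54) = 298.74° clockwise from north.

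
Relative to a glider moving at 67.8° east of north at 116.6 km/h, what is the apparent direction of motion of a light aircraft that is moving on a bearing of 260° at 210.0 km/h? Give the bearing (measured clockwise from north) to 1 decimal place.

255.7°

Taking east as x and north as y: light aircraft velocity = (-206.810, -36.466) km/h; glider velocity = (107.957, 44.056) km/h.
Velocity of light aircraft relative to glider = (-206.810, -36.466) − (107.957, 44.056) = (-314.766, -80.522) km/h.
Bearing = atan2(-314.77, -80.52) = 255.65° clockwise from north.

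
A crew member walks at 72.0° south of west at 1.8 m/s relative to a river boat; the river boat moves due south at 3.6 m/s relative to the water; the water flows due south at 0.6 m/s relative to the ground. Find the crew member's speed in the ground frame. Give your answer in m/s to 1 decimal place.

5.9 m/s

In east/north components (m/s): crew member relative to river boat = (-0.556, -1.712); river boat relative to water = (0.000, -3.600); water relative to ground = (0.000, -0.600).
Sum = (-0.556, -5.912) m/s.
Speed = |(-0.556, -5.912)| = 5.938 m/s.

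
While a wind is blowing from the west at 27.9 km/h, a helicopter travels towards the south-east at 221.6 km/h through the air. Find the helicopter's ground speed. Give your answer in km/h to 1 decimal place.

242.1 km/h

Taking east as x and north as y: velocity relative to the air = (156.695, -156.695) km/h; the air relative to ground = (27.900, 0.000) km/h.
Velocity relative to ground = (156.695, -156.695) + (27.900, 0.000) = (184.595, -156.695) km/h.
Speed = |(184.595, -156.695)| = 242.133 km/h.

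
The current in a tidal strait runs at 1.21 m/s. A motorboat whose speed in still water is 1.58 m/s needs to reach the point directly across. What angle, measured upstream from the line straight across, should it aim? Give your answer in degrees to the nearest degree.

50°

To cancel the current, the upstream component of the motorboat's velocity must equal the flow: 1.58 sin θ = 1.21.
sin θ = 1.21 / 1.58 = 0.7658.
θ = arcsin(0.7658) = 49.980°.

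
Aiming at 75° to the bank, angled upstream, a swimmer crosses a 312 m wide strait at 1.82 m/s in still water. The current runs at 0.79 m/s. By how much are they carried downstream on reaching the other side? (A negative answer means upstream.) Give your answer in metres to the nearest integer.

57 m

Perpendicular speed = 1.758 m/s; crossing time = 312 / 1.758 = 177.476 s.
Net downstream speed = 0.319 m/s.
Drift = 0.319 × 177.476 = 56.606 m (downstream).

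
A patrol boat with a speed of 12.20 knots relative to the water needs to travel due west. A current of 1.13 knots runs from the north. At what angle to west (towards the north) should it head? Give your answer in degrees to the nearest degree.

5°

The current pushes perpendicular to the desired track; the heading must have a component into the current equal to 1.13 knots: 12.20 sin θ = 1.13.
sin θ = 0.0926, so θ = 5.315°.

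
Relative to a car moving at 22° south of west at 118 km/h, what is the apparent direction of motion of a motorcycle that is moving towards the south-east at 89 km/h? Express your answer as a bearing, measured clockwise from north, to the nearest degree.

Taking east as x and north as y: motorcycle velocity = (62.933, -62.933) km/h; car velocity = (-109.408, -44.204) km/h.
Velocity of motorcycle relative to car = (62.933, -62.933) − (-109.408, -44.204) = (172.340, -18.729) km/h.
Bearing = atan2(172.34, -18.73) = 96.20° clockwise from north.

096°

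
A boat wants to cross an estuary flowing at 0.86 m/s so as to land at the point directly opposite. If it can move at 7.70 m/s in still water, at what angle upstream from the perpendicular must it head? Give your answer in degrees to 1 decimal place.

To cancel the current, the upstream component of the boat's velocity must equal the flow: 7.70 sin θ = 0.86.
sin θ = 0.86 / 7.70 = 0.1117.
θ = arcsin(0.1117) = 6.413°.

6.4°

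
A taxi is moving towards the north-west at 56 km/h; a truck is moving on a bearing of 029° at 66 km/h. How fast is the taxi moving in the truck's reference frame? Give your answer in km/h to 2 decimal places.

Taking east as x and north as y: taxi velocity = (-39.598, 39.598) km/h; truck velocity = (31.997, 57.725) km/h.
Velocity of taxi relative to truck = (-39.598, 39.598) − (31.997, 57.725) = (-71.595, -18.127) km/h.
Magnitude = |(-71.595, -18.127)| = 73.855 km/h.

73.85 km/h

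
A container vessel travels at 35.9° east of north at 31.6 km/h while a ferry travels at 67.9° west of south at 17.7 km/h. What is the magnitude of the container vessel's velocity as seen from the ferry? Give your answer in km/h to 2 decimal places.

Taking east as x and north as y: container vessel velocity = (18.529, 25.597) km/h; ferry velocity = (-16.400, -6.659) km/h.
Velocity of container vessel relative to ferry = (18.529, 25.597) − (-16.400, -6.659) = (34.929, 32.256) km/h.
Magnitude = |(34.929, 32.256)| = 47.545 km/h.

47.54 km/h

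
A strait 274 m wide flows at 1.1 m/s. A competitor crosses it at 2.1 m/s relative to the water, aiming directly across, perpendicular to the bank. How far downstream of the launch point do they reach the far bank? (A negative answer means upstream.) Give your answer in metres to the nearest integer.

144 m

Perpendicular speed = 2.100 m/s; crossing time = 274 / 2.100 = 130.476 s.
Net downstream speed = 1.100 m/s.
Drift = 1.100 × 130.476 = 143.524 m (downstream).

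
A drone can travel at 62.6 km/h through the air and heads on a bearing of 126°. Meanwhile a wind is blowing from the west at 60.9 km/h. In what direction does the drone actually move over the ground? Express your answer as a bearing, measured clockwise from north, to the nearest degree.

Taking east as x and north as y: velocity relative to the air = (50.644, -36.795) km/h; the air relative to ground = (60.900, 0.000) km/h.
Velocity relative to ground = (50.644, -36.795) + (60.900, 0.000) = (111.544, -36.795) km/h.
Bearing = atan2(111.54, -36.80) = 108.26° clockwise from north.

108°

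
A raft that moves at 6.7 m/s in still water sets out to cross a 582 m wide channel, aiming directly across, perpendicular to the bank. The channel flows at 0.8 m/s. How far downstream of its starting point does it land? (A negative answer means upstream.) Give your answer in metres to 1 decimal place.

69.5 m

Perpendicular speed = 6.700 m/s; crossing time = 582 / 6.700 = 86.866 s.
Net downstream speed = 0.800 m/s.
Drift = 0.800 × 86.866 = 69.493 m (downstream).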